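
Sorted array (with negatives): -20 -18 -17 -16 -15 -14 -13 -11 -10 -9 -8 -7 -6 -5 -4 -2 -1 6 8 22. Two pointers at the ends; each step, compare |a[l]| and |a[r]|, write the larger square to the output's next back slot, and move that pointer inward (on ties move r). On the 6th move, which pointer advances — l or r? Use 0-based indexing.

l

l=0 r=19: |-20|<=|22| out[19]=484, r--
l=0 r=18: |-20|>|8| out[18]=400, l++
l=1 r=18: |-18|>|8| out[17]=324, l++
l=2 r=18: |-17|>|8| out[16]=289, l++
l=3 r=18: |-16|>|8| out[15]=256, l++
l=4 r=18: |-15|>|8| out[14]=225, l++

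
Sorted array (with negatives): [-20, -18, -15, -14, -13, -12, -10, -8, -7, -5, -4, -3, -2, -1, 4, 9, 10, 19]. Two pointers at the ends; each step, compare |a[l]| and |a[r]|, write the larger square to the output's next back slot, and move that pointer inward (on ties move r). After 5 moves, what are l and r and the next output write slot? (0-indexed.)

l=0 r=17: |-20|>|19| out[17]=400, l++
l=1 r=17: |-18|<=|19| out[16]=361, r--
l=1 r=16: |-18|>|10| out[15]=324, l++
l=2 r=16: |-15|>|10| out[14]=225, l++
l=3 r=16: |-14|>|10| out[13]=196, l++

l=4, r=16, next write slot=12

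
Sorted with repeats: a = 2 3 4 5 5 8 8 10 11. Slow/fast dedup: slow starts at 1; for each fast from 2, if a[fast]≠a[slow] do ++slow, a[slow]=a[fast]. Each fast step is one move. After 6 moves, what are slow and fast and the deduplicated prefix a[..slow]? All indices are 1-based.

slow=5, fast=8, prefix=[2, 3, 4, 5, 8]

slow=1 fast=2: a[fast]=3≠a[slow]=2 write a[2]=3, slow++,fast++
slow=2 fast=3: a[fast]=4≠a[slow]=3 write a[3]=4, slow++,fast++
slow=3 fast=4: a[fast]=5≠a[slow]=4 write a[4]=5, slow++,fast++
slow=4 fast=5: a[fast]=5=a[slow] dup, fast++
slow=4 fast=6: a[fast]=8≠a[slow]=5 write a[5]=8, slow++,fast++
slow=5 fast=7: a[fast]=8=a[slow] dup, fast++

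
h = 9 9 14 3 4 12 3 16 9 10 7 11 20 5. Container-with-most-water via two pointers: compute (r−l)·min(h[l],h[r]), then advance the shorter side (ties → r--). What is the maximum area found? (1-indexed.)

[1,14] min(9,5)*13=65 best=65 * → r--
[1,13] min(9,20)*12=108 best=108 * → l++
[2,13] min(9,20)*11=99 best=108 → l++
[3,13] min(14,20)*10=140 best=140 * → l++
[4,13] min(3,20)*9=27 best=140 → l++
[5,13] min(4,20)*8=32 best=140 → l++
[6,13] min(12,20)*7=84 best=140 → l++
[7,13] min(3,20)*6=18 best=140 → l++
[8,13] min(16,20)*5=80 best=140 → l++
[9,13] min(9,20)*4=36 best=140 → l++
[10,13] min(10,20)*3=30 best=140 → l++
[11,13] min(7,20)*2=14 best=140 → l++
[12,13] min(11,20)*1=11 best=140 → l++

max area = 140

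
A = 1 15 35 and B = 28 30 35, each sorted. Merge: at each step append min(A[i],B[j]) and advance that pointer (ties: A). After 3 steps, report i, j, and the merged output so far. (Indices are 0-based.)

i=2, j=1, merged so far=[1, 15, 28]

i=0 j=0: A[i]=1<=B[j]=28 take 1, i++
i=1 j=0: A[i]=15<=B[j]=28 take 15, i++
i=2 j=0: A[i]=35>B[j]=28 take 28, j++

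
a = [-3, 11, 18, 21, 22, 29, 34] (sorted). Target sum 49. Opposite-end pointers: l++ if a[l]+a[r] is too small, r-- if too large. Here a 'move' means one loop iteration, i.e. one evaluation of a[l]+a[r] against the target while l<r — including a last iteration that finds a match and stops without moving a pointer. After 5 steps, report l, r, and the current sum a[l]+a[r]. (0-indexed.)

l=0 r=6: -3+34=31 <49, l++
l=1 r=6: 11+34=45 <49, l++
l=2 r=6: 18+34=52 >49, r--
l=2 r=5: 18+29=47 <49, l++
l=3 r=5: 21+29=50 >49, r--

l=3, r=4, sum=43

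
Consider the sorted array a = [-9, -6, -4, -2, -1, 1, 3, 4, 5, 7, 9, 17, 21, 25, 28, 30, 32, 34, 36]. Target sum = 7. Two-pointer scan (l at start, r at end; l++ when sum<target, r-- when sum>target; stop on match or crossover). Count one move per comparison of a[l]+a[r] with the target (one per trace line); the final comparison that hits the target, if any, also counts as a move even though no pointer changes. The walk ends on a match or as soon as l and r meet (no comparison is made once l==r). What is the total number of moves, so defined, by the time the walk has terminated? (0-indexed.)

[0,18] -9+36=27 >7 → r--
[0,17] -9+34=25 >7 → r--
[0,16] -9+32=23 >7 → r--
[0,15] -9+30=21 >7 → r--
[0,14] -9+28=19 >7 → r--
[0,13] -9+25=16 >7 → r--
[0,12] -9+21=12 >7 → r--
[0,11] -9+17=8 >7 → r--
[0,10] -9+9=0 <7 → l++
[1,10] -6+9=3 <7 → l++
[2,10] -4+9=5 <7 → l++
[3,10] -2+9=7 → found

12 moves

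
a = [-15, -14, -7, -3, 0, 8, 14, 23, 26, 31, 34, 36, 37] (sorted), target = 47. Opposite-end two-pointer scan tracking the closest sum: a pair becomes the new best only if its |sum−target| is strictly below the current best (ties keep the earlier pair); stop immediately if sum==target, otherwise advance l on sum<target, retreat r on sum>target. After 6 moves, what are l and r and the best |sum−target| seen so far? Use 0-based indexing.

l=6, r=12, best |Δ|=2

[0,12] -15+37=22 d=25 * → l++
[1,12] -14+37=23 d=24 * → l++
[2,12] -7+37=30 d=17 * → l++
[3,12] -3+37=34 d=13 * → l++
[4,12] 0+37=37 d=10 * → l++
[5,12] 8+37=45 d=2 * → l++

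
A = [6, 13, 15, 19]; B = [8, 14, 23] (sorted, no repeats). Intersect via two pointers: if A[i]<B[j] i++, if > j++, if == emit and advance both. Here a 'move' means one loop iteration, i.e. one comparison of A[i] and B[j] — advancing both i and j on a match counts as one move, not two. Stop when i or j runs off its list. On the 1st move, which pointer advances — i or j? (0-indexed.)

i

[i=0,j=0] 6<8 → i++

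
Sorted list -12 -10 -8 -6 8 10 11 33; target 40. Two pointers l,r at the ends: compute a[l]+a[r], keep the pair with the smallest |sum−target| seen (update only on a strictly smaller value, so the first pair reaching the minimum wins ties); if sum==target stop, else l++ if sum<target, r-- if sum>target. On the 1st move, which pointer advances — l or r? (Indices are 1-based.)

l=1 r=8: -12+33=21 d=19 *, l++

l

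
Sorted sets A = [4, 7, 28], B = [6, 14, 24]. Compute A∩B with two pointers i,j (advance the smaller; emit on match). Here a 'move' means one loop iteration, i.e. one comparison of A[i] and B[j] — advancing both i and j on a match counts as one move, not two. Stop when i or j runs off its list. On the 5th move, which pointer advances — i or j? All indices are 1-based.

j

i=1 j=1: 4<6, i++
i=2 j=1: 7>6, j++
i=2 j=2: 7<14, i++
i=3 j=2: 28>14, j++
i=3 j=3: 28>24, j++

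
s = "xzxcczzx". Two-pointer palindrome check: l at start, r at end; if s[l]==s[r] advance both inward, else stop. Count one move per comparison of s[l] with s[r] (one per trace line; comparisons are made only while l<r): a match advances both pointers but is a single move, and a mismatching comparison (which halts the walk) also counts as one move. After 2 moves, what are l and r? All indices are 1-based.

l=3, r=6

[1,8] 'x'=='x' → l++,r--
[2,7] 'z'=='z' → l++,r--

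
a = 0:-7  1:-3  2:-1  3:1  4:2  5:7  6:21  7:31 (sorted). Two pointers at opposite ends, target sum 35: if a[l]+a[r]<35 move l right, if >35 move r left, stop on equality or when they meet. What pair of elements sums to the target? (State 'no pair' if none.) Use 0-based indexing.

l=0 r=7: -7+31=24 <35, l++
l=1 r=7: -3+31=28 <35, l++
l=2 r=7: -1+31=30 <35, l++
l=3 r=7: 1+31=32 <35, l++
l=4 r=7: 2+31=33 <35, l++
l=5 r=7: 7+31=38 >35, r--
l=5 r=6: 7+21=28 <35, l++

no pair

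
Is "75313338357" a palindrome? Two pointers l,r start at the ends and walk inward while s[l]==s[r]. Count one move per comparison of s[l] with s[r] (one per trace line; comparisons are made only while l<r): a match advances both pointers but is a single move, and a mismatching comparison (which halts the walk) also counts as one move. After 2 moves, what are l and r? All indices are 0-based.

l=0 r=10: '7'=='7', l++,r--
l=1 r=9: '5'=='5', l++,r--

l=2, r=8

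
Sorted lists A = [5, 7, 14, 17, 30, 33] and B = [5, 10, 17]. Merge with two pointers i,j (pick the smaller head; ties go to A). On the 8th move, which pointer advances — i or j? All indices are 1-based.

[i=1,j=1] A[i]=5<=B[j]=5 take 5 → i++
[i=2,j=1] A[i]=7>B[j]=5 take 5 → j++
[i=2,j=2] A[i]=7<=B[j]=10 take 7 → i++
[i=3,j=2] A[i]=14>B[j]=10 take 10 → j++
[i=3,j=3] A[i]=14<=B[j]=17 take 14 → i++
[i=4,j=3] A[i]=17<=B[j]=17 take 17 → i++
[i=5,j=3] A[i]=30>B[j]=17 take 17 → j++
[i=5,j=4] B done, take A[i]=30 → i++

i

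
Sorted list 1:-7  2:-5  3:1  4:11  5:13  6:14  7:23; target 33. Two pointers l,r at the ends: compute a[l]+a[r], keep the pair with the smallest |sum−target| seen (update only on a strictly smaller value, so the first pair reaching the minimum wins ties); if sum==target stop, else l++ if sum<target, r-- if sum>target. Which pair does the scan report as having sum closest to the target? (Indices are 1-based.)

pair (11, 23) with sum 34 (|Δ|=1)

l=1 r=7: -7+23=16 d=17 *, l++
l=2 r=7: -5+23=18 d=15 *, l++
l=3 r=7: 1+23=24 d=9 *, l++
l=4 r=7: 11+23=34 d=1 *, r--
l=4 r=6: 11+14=25 d=8, l++
l=5 r=6: 13+14=27 d=6, l++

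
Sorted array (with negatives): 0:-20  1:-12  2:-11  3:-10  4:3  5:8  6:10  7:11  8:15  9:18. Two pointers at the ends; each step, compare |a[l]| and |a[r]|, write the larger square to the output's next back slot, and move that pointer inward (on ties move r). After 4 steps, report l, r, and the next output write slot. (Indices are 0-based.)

l=0 r=9: |-20|>|18| out[9]=400, l++
l=1 r=9: |-12|<=|18| out[8]=324, r--
l=1 r=8: |-12|<=|15| out[7]=225, r--
l=1 r=7: |-12|>|11| out[6]=144, l++

l=2, r=7, next write slot=5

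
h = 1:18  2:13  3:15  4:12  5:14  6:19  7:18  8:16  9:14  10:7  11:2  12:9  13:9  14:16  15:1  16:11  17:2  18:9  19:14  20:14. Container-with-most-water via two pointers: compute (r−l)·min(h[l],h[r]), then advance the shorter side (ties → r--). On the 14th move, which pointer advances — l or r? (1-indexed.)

r

l=1 r=20: min(18,14)*19=266 best=266 *, r--
l=1 r=19: min(18,14)*18=252 best=266, r--
l=1 r=18: min(18,9)*17=153 best=266, r--
l=1 r=17: min(18,2)*16=32 best=266, r--
l=1 r=16: min(18,11)*15=165 best=266, r--
l=1 r=15: min(18,1)*14=14 best=266, r--
l=1 r=14: min(18,16)*13=208 best=266, r--
l=1 r=13: min(18,9)*12=108 best=266, r--
l=1 r=12: min(18,9)*11=99 best=266, r--
l=1 r=11: min(18,2)*10=20 best=266, r--
l=1 r=10: min(18,7)*9=63 best=266, r--
l=1 r=9: min(18,14)*8=112 best=266, r--
l=1 r=8: min(18,16)*7=112 best=266, r--
l=1 r=7: min(18,18)*6=108 best=266, r--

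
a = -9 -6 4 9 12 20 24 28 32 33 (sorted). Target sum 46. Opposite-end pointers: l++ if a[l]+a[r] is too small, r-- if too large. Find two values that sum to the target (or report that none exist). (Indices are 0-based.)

l=0 r=9: -9+33=24 <46, l++
l=1 r=9: -6+33=27 <46, l++
l=2 r=9: 4+33=37 <46, l++
l=3 r=9: 9+33=42 <46, l++
l=4 r=9: 12+33=45 <46, l++
l=5 r=9: 20+33=53 >46, r--
l=5 r=8: 20+32=52 >46, r--
l=5 r=7: 20+28=48 >46, r--
l=5 r=6: 20+24=44 <46, l++

no pair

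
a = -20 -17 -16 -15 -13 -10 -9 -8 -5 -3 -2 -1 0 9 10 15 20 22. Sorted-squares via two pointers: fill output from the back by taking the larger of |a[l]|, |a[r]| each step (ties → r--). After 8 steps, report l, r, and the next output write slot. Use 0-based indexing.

[0,17] |-20|<=|22| out[17]=484 → r--
[0,16] |-20|<=|20| out[16]=400 → r--
[0,15] |-20|>|15| out[15]=400 → l++
[1,15] |-17|>|15| out[14]=289 → l++
[2,15] |-16|>|15| out[13]=256 → l++
[3,15] |-15|<=|15| out[12]=225 → r--
[3,14] |-15|>|10| out[11]=225 → l++
[4,14] |-13|>|10| out[10]=169 → l++

l=5, r=14, next write slot=9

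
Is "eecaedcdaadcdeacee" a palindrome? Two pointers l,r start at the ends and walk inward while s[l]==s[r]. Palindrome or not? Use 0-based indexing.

l=0 r=17: 'e'=='e', l++,r--
l=1 r=16: 'e'=='e', l++,r--
l=2 r=15: 'c'=='c', l++,r--
l=3 r=14: 'a'=='a', l++,r--
l=4 r=13: 'e'=='e', l++,r--
l=5 r=12: 'd'=='d', l++,r--
l=6 r=11: 'c'=='c', l++,r--
l=7 r=10: 'd'=='d', l++,r--
l=8 r=9: 'a'=='a', l++,r--

palindrome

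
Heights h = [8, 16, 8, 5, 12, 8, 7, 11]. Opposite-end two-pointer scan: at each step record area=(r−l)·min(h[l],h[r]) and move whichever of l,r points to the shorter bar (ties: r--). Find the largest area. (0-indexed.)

l=0 r=7: min(8,11)*7=56 best=56 *, l++
l=1 r=7: min(16,11)*6=66 best=66 *, r--
l=1 r=6: min(16,7)*5=35 best=66, r--
l=1 r=5: min(16,8)*4=32 best=66, r--
l=1 r=4: min(16,12)*3=36 best=66, r--
l=1 r=3: min(16,5)*2=10 best=66, r--
l=1 r=2: min(16,8)*1=8 best=66, r--

max area = 66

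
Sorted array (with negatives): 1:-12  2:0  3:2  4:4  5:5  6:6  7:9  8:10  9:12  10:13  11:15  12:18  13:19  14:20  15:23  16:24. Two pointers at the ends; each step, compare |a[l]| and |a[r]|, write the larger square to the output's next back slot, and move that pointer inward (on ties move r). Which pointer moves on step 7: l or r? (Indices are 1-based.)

r

l=1 r=16: |-12|<=|24| out[16]=576, r--
l=1 r=15: |-12|<=|23| out[15]=529, r--
l=1 r=14: |-12|<=|20| out[14]=400, r--
l=1 r=13: |-12|<=|19| out[13]=361, r--
l=1 r=12: |-12|<=|18| out[12]=324, r--
l=1 r=11: |-12|<=|15| out[11]=225, r--
l=1 r=10: |-12|<=|13| out[10]=169, r--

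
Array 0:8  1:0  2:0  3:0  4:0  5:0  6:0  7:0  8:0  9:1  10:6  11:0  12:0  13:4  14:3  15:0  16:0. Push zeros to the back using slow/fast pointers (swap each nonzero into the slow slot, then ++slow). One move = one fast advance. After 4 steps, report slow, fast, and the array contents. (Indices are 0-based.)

slow=0 fast=0: a[fast]=8≠0 swap→a[0]=8, slow++,fast++
slow=1 fast=1: a[fast]=0, fast++
slow=1 fast=2: a[fast]=0, fast++
slow=1 fast=3: a[fast]=0, fast++

slow=1, fast=4, a=[8, 0, 0, 0, 0, 0, 0, 0, 0, 1, 6, 0, 0, 4, 3, 0, 0]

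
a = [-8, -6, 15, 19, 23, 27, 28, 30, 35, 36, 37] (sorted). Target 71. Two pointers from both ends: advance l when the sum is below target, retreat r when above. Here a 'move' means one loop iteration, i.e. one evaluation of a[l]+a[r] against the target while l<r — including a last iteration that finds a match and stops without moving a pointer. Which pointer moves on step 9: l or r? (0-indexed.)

r

[0,10] -8+37=29 <71 → l++
[1,10] -6+37=31 <71 → l++
[2,10] 15+37=52 <71 → l++
[3,10] 19+37=56 <71 → l++
[4,10] 23+37=60 <71 → l++
[5,10] 27+37=64 <71 → l++
[6,10] 28+37=65 <71 → l++
[7,10] 30+37=67 <71 → l++
[8,10] 35+37=72 >71 → r--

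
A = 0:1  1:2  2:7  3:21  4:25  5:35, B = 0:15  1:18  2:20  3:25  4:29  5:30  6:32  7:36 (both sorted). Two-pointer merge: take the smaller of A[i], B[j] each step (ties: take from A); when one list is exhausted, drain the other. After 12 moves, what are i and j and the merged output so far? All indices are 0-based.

[i=0,j=0] A[i]=1<=B[j]=15 take 1 → i++
[i=1,j=0] A[i]=2<=B[j]=15 take 2 → i++
[i=2,j=0] A[i]=7<=B[j]=15 take 7 → i++
[i=3,j=0] A[i]=21>B[j]=15 take 15 → j++
[i=3,j=1] A[i]=21>B[j]=18 take 18 → j++
[i=3,j=2] A[i]=21>B[j]=20 take 20 → j++
[i=3,j=3] A[i]=21<=B[j]=25 take 21 → i++
[i=4,j=3] A[i]=25<=B[j]=25 take 25 → i++
[i=5,j=3] A[i]=35>B[j]=25 take 25 → j++
[i=5,j=4] A[i]=35>B[j]=29 take 29 → j++
[i=5,j=5] A[i]=35>B[j]=30 take 30 → j++
[i=5,j=6] A[i]=35>B[j]=32 take 32 → j++

i=5, j=7, merged so far=[1, 2, 7, 15, 18, 20, 21, 25, 25, 29, 30, 32]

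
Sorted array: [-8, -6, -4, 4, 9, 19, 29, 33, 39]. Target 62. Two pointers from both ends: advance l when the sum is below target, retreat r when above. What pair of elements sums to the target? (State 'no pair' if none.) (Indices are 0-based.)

[0,8] -8+39=31 <62 → l++
[1,8] -6+39=33 <62 → l++
[2,8] -4+39=35 <62 → l++
[3,8] 4+39=43 <62 → l++
[4,8] 9+39=48 <62 → l++
[5,8] 19+39=58 <62 → l++
[6,8] 29+39=68 >62 → r--
[6,7] 29+33=62 → found

(29, 33)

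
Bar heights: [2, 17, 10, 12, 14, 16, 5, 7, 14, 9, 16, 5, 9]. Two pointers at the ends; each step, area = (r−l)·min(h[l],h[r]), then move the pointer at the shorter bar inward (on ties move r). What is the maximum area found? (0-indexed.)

[0,12] min(2,9)*12=24 best=24 * → l++
[1,12] min(17,9)*11=99 best=99 * → r--
[1,11] min(17,5)*10=50 best=99 → r--
[1,10] min(17,16)*9=144 best=144 * → r--
[1,9] min(17,9)*8=72 best=144 → r--
[1,8] min(17,14)*7=98 best=144 → r--
[1,7] min(17,7)*6=42 best=144 → r--
[1,6] min(17,5)*5=25 best=144 → r--
[1,5] min(17,16)*4=64 best=144 → r--
[1,4] min(17,14)*3=42 best=144 → r--
[1,3] min(17,12)*2=24 best=144 → r--
[1,2] min(17,10)*1=10 best=144 → r--

max area = 144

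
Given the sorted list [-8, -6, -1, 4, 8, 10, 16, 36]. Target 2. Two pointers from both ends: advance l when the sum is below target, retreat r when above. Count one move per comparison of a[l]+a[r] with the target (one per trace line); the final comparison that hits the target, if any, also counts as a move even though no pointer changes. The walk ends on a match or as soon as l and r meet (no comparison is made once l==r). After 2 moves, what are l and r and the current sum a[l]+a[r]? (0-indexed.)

[0,7] -8+36=28 >2 → r--
[0,6] -8+16=8 >2 → r--

l=0, r=5, sum=2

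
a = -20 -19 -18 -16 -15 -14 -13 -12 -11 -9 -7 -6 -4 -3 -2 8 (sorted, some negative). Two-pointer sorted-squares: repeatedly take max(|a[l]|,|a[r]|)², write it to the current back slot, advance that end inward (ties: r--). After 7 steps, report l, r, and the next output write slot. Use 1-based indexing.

l=1 r=16: |-20|>|8| out[16]=400, l++
l=2 r=16: |-19|>|8| out[15]=361, l++
l=3 r=16: |-18|>|8| out[14]=324, l++
l=4 r=16: |-16|>|8| out[13]=256, l++
l=5 r=16: |-15|>|8| out[12]=225, l++
l=6 r=16: |-14|>|8| out[11]=196, l++
l=7 r=16: |-13|>|8| out[10]=169, l++

l=8, r=16, next write slot=9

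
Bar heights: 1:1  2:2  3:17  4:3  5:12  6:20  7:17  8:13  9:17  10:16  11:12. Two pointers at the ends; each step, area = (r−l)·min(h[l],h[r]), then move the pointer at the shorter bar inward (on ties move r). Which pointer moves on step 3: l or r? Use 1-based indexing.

l=1 r=11: min(1,12)*10=10 best=10 *, l++
l=2 r=11: min(2,12)*9=18 best=18 *, l++
l=3 r=11: min(17,12)*8=96 best=96 *, r--

r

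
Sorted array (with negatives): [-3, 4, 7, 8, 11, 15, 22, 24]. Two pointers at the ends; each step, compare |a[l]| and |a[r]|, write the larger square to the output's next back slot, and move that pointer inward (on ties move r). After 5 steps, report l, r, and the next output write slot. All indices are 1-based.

[1,8] |-3|<=|24| out[8]=576 → r--
[1,7] |-3|<=|22| out[7]=484 → r--
[1,6] |-3|<=|15| out[6]=225 → r--
[1,5] |-3|<=|11| out[5]=121 → r--
[1,4] |-3|<=|8| out[4]=64 → r--

l=1, r=3, next write slot=3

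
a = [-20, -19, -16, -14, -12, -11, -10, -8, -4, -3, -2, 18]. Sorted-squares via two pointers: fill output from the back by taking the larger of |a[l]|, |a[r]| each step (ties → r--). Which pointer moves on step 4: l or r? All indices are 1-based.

l

l=1 r=12: |-20|>|18| out[12]=400, l++
l=2 r=12: |-19|>|18| out[11]=361, l++
l=3 r=12: |-16|<=|18| out[10]=324, r--
l=3 r=11: |-16|>|-2| out[9]=256, l++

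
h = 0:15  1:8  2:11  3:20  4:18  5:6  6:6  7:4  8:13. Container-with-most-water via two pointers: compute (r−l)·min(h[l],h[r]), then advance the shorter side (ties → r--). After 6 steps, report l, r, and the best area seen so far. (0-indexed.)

l=2, r=4, best area=104

l=0 r=8: min(15,13)*8=104 best=104 *, r--
l=0 r=7: min(15,4)*7=28 best=104, r--
l=0 r=6: min(15,6)*6=36 best=104, r--
l=0 r=5: min(15,6)*5=30 best=104, r--
l=0 r=4: min(15,18)*4=60 best=104, l++
l=1 r=4: min(8,18)*3=24 best=104, l++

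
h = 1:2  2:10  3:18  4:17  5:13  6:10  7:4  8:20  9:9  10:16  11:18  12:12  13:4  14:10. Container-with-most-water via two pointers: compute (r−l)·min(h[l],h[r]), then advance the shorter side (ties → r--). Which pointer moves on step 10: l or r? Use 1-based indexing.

l

l=1 r=14: min(2,10)*13=26 best=26 *, l++
l=2 r=14: min(10,10)*12=120 best=120 *, r--
l=2 r=13: min(10,4)*11=44 best=120, r--
l=2 r=12: min(10,12)*10=100 best=120, l++
l=3 r=12: min(18,12)*9=108 best=120, r--
l=3 r=11: min(18,18)*8=144 best=144 *, r--
l=3 r=10: min(18,16)*7=112 best=144, r--
l=3 r=9: min(18,9)*6=54 best=144, r--
l=3 r=8: min(18,20)*5=90 best=144, l++
l=4 r=8: min(17,20)*4=68 best=144, l++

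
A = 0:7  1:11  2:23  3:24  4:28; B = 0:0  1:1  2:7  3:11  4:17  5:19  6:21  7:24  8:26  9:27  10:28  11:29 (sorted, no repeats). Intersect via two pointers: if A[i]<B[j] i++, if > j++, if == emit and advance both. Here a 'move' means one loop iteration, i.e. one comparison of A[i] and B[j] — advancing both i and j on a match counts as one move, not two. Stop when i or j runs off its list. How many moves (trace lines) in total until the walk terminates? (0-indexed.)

i=0 j=0: 7>0, j++
i=0 j=1: 7>1, j++
i=0 j=2: 7==7 emit, i++,j++
i=1 j=3: 11==11 emit, i++,j++
i=2 j=4: 23>17, j++
i=2 j=5: 23>19, j++
i=2 j=6: 23>21, j++
i=2 j=7: 23<24, i++
i=3 j=7: 24==24 emit, i++,j++
i=4 j=8: 28>26, j++
i=4 j=9: 28>27, j++
i=4 j=10: 28==28 emit, i++,j++

12 moves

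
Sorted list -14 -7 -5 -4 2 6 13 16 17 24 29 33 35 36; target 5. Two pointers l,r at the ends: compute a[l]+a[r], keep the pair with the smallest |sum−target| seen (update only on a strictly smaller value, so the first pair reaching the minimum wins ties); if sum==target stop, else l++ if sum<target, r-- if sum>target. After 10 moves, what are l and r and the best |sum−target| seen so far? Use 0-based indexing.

l=0 r=13: -14+36=22 d=17 *, r--
l=0 r=12: -14+35=21 d=16 *, r--
l=0 r=11: -14+33=19 d=14 *, r--
l=0 r=10: -14+29=15 d=10 *, r--
l=0 r=9: -14+24=10 d=5 *, r--
l=0 r=8: -14+17=3 d=2 *, l++
l=1 r=8: -7+17=10 d=5, r--
l=1 r=7: -7+16=9 d=4, r--
l=1 r=6: -7+13=6 d=1 *, r--
l=1 r=5: -7+6=-1 d=6, l++

l=2, r=5, best |Δ|=1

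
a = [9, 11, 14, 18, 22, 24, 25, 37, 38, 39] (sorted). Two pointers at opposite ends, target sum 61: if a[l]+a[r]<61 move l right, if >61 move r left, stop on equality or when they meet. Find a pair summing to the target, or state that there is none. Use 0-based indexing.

[0,9] 9+39=48 <61 → l++
[1,9] 11+39=50 <61 → l++
[2,9] 14+39=53 <61 → l++
[3,9] 18+39=57 <61 → l++
[4,9] 22+39=61 → found

(22, 39)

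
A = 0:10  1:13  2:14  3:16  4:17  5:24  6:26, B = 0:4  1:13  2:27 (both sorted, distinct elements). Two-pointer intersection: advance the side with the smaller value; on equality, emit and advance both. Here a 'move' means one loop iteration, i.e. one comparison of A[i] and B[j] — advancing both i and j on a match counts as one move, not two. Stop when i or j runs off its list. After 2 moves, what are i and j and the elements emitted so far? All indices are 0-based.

i=1, j=1, emitted=[]

i=0 j=0: 10>4, j++
i=0 j=1: 10<13, i++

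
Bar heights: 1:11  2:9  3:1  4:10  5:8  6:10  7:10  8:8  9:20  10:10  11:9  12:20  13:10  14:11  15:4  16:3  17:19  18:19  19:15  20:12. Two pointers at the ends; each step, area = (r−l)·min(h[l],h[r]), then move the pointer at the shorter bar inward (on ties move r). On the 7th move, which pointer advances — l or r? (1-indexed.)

[1,20] min(11,12)*19=209 best=209 * → l++
[2,20] min(9,12)*18=162 best=209 → l++
[3,20] min(1,12)*17=17 best=209 → l++
[4,20] min(10,12)*16=160 best=209 → l++
[5,20] min(8,12)*15=120 best=209 → l++
[6,20] min(10,12)*14=140 best=209 → l++
[7,20] min(10,12)*13=130 best=209 → l++

l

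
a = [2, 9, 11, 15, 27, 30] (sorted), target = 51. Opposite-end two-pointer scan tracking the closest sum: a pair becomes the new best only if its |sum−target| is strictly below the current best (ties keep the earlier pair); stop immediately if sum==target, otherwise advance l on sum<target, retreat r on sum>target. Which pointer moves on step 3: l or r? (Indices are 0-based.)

l

l=0 r=5: 2+30=32 d=19 *, l++
l=1 r=5: 9+30=39 d=12 *, l++
l=2 r=5: 11+30=41 d=10 *, l++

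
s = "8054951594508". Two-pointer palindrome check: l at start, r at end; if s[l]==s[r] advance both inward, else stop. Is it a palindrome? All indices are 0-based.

[0,12] '8'=='8' → l++,r--
[1,11] '0'=='0' → l++,r--
[2,10] '5'=='5' → l++,r--
[3,9] '4'=='4' → l++,r--
[4,8] '9'=='9' → l++,r--
[5,7] '5'=='5' → l++,r--

palindrome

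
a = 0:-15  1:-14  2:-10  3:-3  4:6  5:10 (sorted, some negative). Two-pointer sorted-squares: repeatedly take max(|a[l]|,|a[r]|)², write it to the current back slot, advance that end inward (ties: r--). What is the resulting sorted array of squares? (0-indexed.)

[9, 36, 100, 100, 196, 225]

l=0 r=5: |-15|>|10| out[5]=225, l++
l=1 r=5: |-14|>|10| out[4]=196, l++
l=2 r=5: |-10|<=|10| out[3]=100, r--
l=2 r=4: |-10|>|6| out[2]=100, l++
l=3 r=4: |-3|<=|6| out[1]=36, r--
l=3 r=3: |-3|<=|-3| out[0]=9, r--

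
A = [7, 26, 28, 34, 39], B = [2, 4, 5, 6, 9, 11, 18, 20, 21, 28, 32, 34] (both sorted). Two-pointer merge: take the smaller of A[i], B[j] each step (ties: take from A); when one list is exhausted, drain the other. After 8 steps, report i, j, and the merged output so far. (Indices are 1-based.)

[i=1,j=1] A[i]=7>B[j]=2 take 2 → j++
[i=1,j=2] A[i]=7>B[j]=4 take 4 → j++
[i=1,j=3] A[i]=7>B[j]=5 take 5 → j++
[i=1,j=4] A[i]=7>B[j]=6 take 6 → j++
[i=1,j=5] A[i]=7<=B[j]=9 take 7 → i++
[i=2,j=5] A[i]=26>B[j]=9 take 9 → j++
[i=2,j=6] A[i]=26>B[j]=11 take 11 → j++
[i=2,j=7] A[i]=26>B[j]=18 take 18 → j++

i=2, j=8, merged so far=[2, 4, 5, 6, 7, 9, 11, 18]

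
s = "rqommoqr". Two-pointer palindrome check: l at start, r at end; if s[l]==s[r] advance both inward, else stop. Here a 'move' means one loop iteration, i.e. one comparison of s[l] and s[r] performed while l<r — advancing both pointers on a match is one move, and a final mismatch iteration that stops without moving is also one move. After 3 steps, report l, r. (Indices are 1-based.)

l=4, r=5

l=1 r=8: 'r'=='r', l++,r--
l=2 r=7: 'q'=='q', l++,r--
l=3 r=6: 'o'=='o', l++,r--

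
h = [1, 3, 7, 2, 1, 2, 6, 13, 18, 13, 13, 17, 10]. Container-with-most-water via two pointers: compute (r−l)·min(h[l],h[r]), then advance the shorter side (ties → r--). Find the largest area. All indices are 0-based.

max area = 70

[0,12] min(1,10)*12=12 best=12 * → l++
[1,12] min(3,10)*11=33 best=33 * → l++
[2,12] min(7,10)*10=70 best=70 * → l++
[3,12] min(2,10)*9=18 best=70 → l++
[4,12] min(1,10)*8=8 best=70 → l++
[5,12] min(2,10)*7=14 best=70 → l++
[6,12] min(6,10)*6=36 best=70 → l++
[7,12] min(13,10)*5=50 best=70 → r--
[7,11] min(13,17)*4=52 best=70 → l++
[8,11] min(18,17)*3=51 best=70 → r--
[8,10] min(18,13)*2=26 best=70 → r--
[8,9] min(18,13)*1=13 best=70 → r--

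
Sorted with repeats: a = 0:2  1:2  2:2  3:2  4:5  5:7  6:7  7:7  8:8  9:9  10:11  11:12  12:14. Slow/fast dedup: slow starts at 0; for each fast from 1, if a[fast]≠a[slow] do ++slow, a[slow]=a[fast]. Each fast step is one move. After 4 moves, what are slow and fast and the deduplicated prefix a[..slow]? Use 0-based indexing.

slow=0 fast=1: a[fast]=2=a[slow] dup, fast++
slow=0 fast=2: a[fast]=2=a[slow] dup, fast++
slow=0 fast=3: a[fast]=2=a[slow] dup, fast++
slow=0 fast=4: a[fast]=5≠a[slow]=2 write a[1]=5, slow++,fast++

slow=1, fast=5, prefix=[2, 5]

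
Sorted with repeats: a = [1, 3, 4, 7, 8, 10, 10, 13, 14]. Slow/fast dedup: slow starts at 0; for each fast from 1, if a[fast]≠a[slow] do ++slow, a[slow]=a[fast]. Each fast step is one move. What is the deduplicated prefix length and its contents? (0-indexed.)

length 8; prefix = [1, 3, 4, 7, 8, 10, 13, 14]

(s=0,f=1) a[fast]=3≠a[slow]=1 write a[1]=3 → slow++,fast++
(s=1,f=2) a[fast]=4≠a[slow]=3 write a[2]=4 → slow++,fast++
(s=2,f=3) a[fast]=7≠a[slow]=4 write a[3]=7 → slow++,fast++
(s=3,f=4) a[fast]=8≠a[slow]=7 write a[4]=8 → slow++,fast++
(s=4,f=5) a[fast]=10≠a[slow]=8 write a[5]=10 → slow++,fast++
(s=5,f=6) a[fast]=10=a[slow] dup → fast++
(s=5,f=7) a[fast]=13≠a[slow]=10 write a[6]=13 → slow++,fast++
(s=6,f=8) a[fast]=14≠a[slow]=13 write a[7]=14 → slow++,fast++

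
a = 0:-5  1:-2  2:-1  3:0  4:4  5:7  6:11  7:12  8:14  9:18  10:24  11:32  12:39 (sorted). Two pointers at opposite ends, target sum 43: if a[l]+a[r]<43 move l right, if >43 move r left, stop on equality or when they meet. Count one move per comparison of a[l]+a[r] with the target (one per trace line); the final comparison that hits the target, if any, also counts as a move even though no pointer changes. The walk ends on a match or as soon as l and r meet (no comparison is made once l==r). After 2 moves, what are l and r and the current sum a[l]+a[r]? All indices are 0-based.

l=2, r=12, sum=38

[0,12] -5+39=34 <43 → l++
[1,12] -2+39=37 <43 → l++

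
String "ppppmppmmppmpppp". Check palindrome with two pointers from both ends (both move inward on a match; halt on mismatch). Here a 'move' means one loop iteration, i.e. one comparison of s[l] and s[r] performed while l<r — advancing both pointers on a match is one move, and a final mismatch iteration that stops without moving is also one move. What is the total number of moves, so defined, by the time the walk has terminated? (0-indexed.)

[0,15] 'p'=='p' → l++,r--
[1,14] 'p'=='p' → l++,r--
[2,13] 'p'=='p' → l++,r--
[3,12] 'p'=='p' → l++,r--
[4,11] 'm'=='m' → l++,r--
[5,10] 'p'=='p' → l++,r--
[6,9] 'p'=='p' → l++,r--
[7,8] 'm'=='m' → l++,r--

8 moves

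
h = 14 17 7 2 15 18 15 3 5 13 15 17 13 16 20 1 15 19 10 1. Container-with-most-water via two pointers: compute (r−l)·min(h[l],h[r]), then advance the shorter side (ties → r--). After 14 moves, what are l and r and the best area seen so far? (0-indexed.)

[0,19] min(14,1)*19=19 best=19 * → r--
[0,18] min(14,10)*18=180 best=180 * → r--
[0,17] min(14,19)*17=238 best=238 * → l++
[1,17] min(17,19)*16=272 best=272 * → l++
[2,17] min(7,19)*15=105 best=272 → l++
[3,17] min(2,19)*14=28 best=272 → l++
[4,17] min(15,19)*13=195 best=272 → l++
[5,17] min(18,19)*12=216 best=272 → l++
[6,17] min(15,19)*11=165 best=272 → l++
[7,17] min(3,19)*10=30 best=272 → l++
[8,17] min(5,19)*9=45 best=272 → l++
[9,17] min(13,19)*8=104 best=272 → l++
[10,17] min(15,19)*7=105 best=272 → l++
[11,17] min(17,19)*6=102 best=272 → l++

l=12, r=17, best area=272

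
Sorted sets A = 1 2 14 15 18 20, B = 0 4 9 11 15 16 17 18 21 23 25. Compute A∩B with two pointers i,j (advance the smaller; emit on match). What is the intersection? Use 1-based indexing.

i=1 j=1: 1>0, j++
i=1 j=2: 1<4, i++
i=2 j=2: 2<4, i++
i=3 j=2: 14>4, j++
i=3 j=3: 14>9, j++
i=3 j=4: 14>11, j++
i=3 j=5: 14<15, i++
i=4 j=5: 15==15 emit, i++,j++
i=5 j=6: 18>16, j++
i=5 j=7: 18>17, j++
i=5 j=8: 18==18 emit, i++,j++
i=6 j=9: 20<21, i++

intersection = [15, 18]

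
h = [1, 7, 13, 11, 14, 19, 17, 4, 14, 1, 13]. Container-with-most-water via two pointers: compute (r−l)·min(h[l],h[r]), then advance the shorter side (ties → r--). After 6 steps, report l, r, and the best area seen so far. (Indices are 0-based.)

l=0 r=10: min(1,13)*10=10 best=10 *, l++
l=1 r=10: min(7,13)*9=63 best=63 *, l++
l=2 r=10: min(13,13)*8=104 best=104 *, r--
l=2 r=9: min(13,1)*7=7 best=104, r--
l=2 r=8: min(13,14)*6=78 best=104, l++
l=3 r=8: min(11,14)*5=55 best=104, l++

l=4, r=8, best area=104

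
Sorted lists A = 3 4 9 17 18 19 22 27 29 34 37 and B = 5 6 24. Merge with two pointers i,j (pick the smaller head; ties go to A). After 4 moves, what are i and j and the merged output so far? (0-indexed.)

i=0 j=0: A[i]=3<=B[j]=5 take 3, i++
i=1 j=0: A[i]=4<=B[j]=5 take 4, i++
i=2 j=0: A[i]=9>B[j]=5 take 5, j++
i=2 j=1: A[i]=9>B[j]=6 take 6, j++

i=2, j=2, merged so far=[3, 4, 5, 6]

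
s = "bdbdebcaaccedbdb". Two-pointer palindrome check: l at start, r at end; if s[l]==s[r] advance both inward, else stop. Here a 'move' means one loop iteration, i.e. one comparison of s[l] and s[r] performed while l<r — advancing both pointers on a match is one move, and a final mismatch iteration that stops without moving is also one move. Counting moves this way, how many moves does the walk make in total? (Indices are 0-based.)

l=0 r=15: 'b'=='b', l++,r--
l=1 r=14: 'd'=='d', l++,r--
l=2 r=13: 'b'=='b', l++,r--
l=3 r=12: 'd'=='d', l++,r--
l=4 r=11: 'e'=='e', l++,r--
l=5 r=10: 'b'!='c', stop

6 moves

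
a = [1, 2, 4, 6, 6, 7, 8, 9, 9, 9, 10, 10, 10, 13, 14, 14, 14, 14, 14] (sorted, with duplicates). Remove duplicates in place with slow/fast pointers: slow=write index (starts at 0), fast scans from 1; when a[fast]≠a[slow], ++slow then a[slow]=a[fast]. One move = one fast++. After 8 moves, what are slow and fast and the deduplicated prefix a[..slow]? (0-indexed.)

slow=0 fast=1: a[fast]=2≠a[slow]=1 write a[1]=2, slow++,fast++
slow=1 fast=2: a[fast]=4≠a[slow]=2 write a[2]=4, slow++,fast++
slow=2 fast=3: a[fast]=6≠a[slow]=4 write a[3]=6, slow++,fast++
slow=3 fast=4: a[fast]=6=a[slow] dup, fast++
slow=3 fast=5: a[fast]=7≠a[slow]=6 write a[4]=7, slow++,fast++
slow=4 fast=6: a[fast]=8≠a[slow]=7 write a[5]=8, slow++,fast++
slow=5 fast=7: a[fast]=9≠a[slow]=8 write a[6]=9, slow++,fast++
slow=6 fast=8: a[fast]=9=a[slow] dup, fast++

slow=6, fast=9, prefix=[1, 2, 4, 6, 7, 8, 9]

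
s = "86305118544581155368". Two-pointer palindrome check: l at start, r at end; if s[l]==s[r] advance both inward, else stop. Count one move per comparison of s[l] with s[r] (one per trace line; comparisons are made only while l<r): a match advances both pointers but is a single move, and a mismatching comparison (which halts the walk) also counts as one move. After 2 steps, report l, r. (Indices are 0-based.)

l=2, r=17

[0,19] '8'=='8' → l++,r--
[1,18] '6'=='6' → l++,r--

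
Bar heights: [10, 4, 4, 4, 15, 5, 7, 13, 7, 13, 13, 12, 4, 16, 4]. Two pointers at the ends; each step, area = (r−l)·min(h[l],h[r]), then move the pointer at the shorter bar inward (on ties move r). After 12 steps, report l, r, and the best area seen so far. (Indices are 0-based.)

l=0 r=14: min(10,4)*14=56 best=56 *, r--
l=0 r=13: min(10,16)*13=130 best=130 *, l++
l=1 r=13: min(4,16)*12=48 best=130, l++
l=2 r=13: min(4,16)*11=44 best=130, l++
l=3 r=13: min(4,16)*10=40 best=130, l++
l=4 r=13: min(15,16)*9=135 best=135 *, l++
l=5 r=13: min(5,16)*8=40 best=135, l++
l=6 r=13: min(7,16)*7=49 best=135, l++
l=7 r=13: min(13,16)*6=78 best=135, l++
l=8 r=13: min(7,16)*5=35 best=135, l++
l=9 r=13: min(13,16)*4=52 best=135, l++
l=10 r=13: min(13,16)*3=39 best=135, l++

l=11, r=13, best area=135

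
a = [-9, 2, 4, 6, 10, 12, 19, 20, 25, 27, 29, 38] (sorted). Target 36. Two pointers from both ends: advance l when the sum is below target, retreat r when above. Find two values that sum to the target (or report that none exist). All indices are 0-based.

[0,11] -9+38=29 <36 → l++
[1,11] 2+38=40 >36 → r--
[1,10] 2+29=31 <36 → l++
[2,10] 4+29=33 <36 → l++
[3,10] 6+29=35 <36 → l++
[4,10] 10+29=39 >36 → r--
[4,9] 10+27=37 >36 → r--
[4,8] 10+25=35 <36 → l++
[5,8] 12+25=37 >36 → r--
[5,7] 12+20=32 <36 → l++
[6,7] 19+20=39 >36 → r--

no pair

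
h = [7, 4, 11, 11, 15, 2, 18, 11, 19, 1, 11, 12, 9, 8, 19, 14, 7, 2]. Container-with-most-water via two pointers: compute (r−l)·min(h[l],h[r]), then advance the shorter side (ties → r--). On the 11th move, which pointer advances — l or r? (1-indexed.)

l

l=1 r=18: min(7,2)*17=34 best=34 *, r--
l=1 r=17: min(7,7)*16=112 best=112 *, r--
l=1 r=16: min(7,14)*15=105 best=112, l++
l=2 r=16: min(4,14)*14=56 best=112, l++
l=3 r=16: min(11,14)*13=143 best=143 *, l++
l=4 r=16: min(11,14)*12=132 best=143, l++
l=5 r=16: min(15,14)*11=154 best=154 *, r--
l=5 r=15: min(15,19)*10=150 best=154, l++
l=6 r=15: min(2,19)*9=18 best=154, l++
l=7 r=15: min(18,19)*8=144 best=154, l++
l=8 r=15: min(11,19)*7=77 best=154, l++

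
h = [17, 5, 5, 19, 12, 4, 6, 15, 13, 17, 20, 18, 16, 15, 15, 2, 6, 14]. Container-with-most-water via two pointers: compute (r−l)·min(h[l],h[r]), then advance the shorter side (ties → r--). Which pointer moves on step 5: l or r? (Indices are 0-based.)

r

l=0 r=17: min(17,14)*17=238 best=238 *, r--
l=0 r=16: min(17,6)*16=96 best=238, r--
l=0 r=15: min(17,2)*15=30 best=238, r--
l=0 r=14: min(17,15)*14=210 best=238, r--
l=0 r=13: min(17,15)*13=195 best=238, r--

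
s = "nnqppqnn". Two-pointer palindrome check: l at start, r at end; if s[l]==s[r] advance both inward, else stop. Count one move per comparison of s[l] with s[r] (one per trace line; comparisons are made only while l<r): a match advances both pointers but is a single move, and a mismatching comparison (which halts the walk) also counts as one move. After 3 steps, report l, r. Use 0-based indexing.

l=0 r=7: 'n'=='n', l++,r--
l=1 r=6: 'n'=='n', l++,r--
l=2 r=5: 'q'=='q', l++,r--

l=3, r=4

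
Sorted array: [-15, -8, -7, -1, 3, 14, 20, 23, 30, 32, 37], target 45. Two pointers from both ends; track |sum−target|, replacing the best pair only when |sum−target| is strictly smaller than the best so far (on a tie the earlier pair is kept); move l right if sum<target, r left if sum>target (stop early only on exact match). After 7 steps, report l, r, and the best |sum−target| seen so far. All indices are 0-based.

l=5, r=8, best |Δ|=1

l=0 r=10: -15+37=22 d=23 *, l++
l=1 r=10: -8+37=29 d=16 *, l++
l=2 r=10: -7+37=30 d=15 *, l++
l=3 r=10: -1+37=36 d=9 *, l++
l=4 r=10: 3+37=40 d=5 *, l++
l=5 r=10: 14+37=51 d=6, r--
l=5 r=9: 14+32=46 d=1 *, r--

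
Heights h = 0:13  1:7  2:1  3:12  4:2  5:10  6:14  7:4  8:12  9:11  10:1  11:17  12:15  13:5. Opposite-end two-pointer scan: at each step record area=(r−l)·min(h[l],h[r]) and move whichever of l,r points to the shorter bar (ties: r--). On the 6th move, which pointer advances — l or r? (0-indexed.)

l

l=0 r=13: min(13,5)*13=65 best=65 *, r--
l=0 r=12: min(13,15)*12=156 best=156 *, l++
l=1 r=12: min(7,15)*11=77 best=156, l++
l=2 r=12: min(1,15)*10=10 best=156, l++
l=3 r=12: min(12,15)*9=108 best=156, l++
l=4 r=12: min(2,15)*8=16 best=156, l++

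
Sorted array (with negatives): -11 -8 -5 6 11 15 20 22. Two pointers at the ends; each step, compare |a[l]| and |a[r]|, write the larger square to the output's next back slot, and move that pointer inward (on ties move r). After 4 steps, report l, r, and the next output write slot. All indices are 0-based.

l=0, r=3, next write slot=3

l=0 r=7: |-11|<=|22| out[7]=484, r--
l=0 r=6: |-11|<=|20| out[6]=400, r--
l=0 r=5: |-11|<=|15| out[5]=225, r--
l=0 r=4: |-11|<=|11| out[4]=121, r--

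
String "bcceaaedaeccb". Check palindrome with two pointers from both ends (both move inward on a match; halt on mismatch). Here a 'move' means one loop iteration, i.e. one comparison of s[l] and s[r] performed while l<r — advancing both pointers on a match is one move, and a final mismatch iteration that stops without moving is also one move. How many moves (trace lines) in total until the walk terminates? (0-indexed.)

6 moves

l=0 r=12: 'b'=='b', l++,r--
l=1 r=11: 'c'=='c', l++,r--
l=2 r=10: 'c'=='c', l++,r--
l=3 r=9: 'e'=='e', l++,r--
l=4 r=8: 'a'=='a', l++,r--
l=5 r=7: 'a'!='d', stop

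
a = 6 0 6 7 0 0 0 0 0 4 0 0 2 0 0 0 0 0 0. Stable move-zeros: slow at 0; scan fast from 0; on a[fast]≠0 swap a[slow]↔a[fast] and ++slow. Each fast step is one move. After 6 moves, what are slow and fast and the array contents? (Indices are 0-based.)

slow=3, fast=6, a=[6, 6, 7, 0, 0, 0, 0, 0, 0, 4, 0, 0, 2, 0, 0, 0, 0, 0, 0]

(s=0,f=0) a[fast]=6≠0 swap→a[0]=6 → slow++,fast++
(s=1,f=1) a[fast]=0 → fast++
(s=1,f=2) a[fast]=6≠0 swap→a[1]=6 → slow++,fast++
(s=2,f=3) a[fast]=7≠0 swap→a[2]=7 → slow++,fast++
(s=3,f=4) a[fast]=0 → fast++
(s=3,f=5) a[fast]=0 → fast++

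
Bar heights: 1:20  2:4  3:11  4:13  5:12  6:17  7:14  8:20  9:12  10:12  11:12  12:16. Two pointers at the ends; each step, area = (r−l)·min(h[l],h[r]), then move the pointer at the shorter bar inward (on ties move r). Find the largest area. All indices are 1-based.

max area = 176

[1,12] min(20,16)*11=176 best=176 * → r--
[1,11] min(20,12)*10=120 best=176 → r--
[1,10] min(20,12)*9=108 best=176 → r--
[1,9] min(20,12)*8=96 best=176 → r--
[1,8] min(20,20)*7=140 best=176 → r--
[1,7] min(20,14)*6=84 best=176 → r--
[1,6] min(20,17)*5=85 best=176 → r--
[1,5] min(20,12)*4=48 best=176 → r--
[1,4] min(20,13)*3=39 best=176 → r--
[1,3] min(20,11)*2=22 best=176 → r--
[1,2] min(20,4)*1=4 best=176 → r--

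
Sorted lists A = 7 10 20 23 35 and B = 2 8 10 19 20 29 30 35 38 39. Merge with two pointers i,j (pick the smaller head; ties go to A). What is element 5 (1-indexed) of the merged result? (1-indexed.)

i=1 j=1: A[i]=7>B[j]=2 take 2, j++
i=1 j=2: A[i]=7<=B[j]=8 take 7, i++
i=2 j=2: A[i]=10>B[j]=8 take 8, j++
i=2 j=3: A[i]=10<=B[j]=10 take 10, i++
i=3 j=3: A[i]=20>B[j]=10 take 10, j++
i=3 j=4: A[i]=20>B[j]=19 take 19, j++
i=3 j=5: A[i]=20<=B[j]=20 take 20, i++
i=4 j=5: A[i]=23>B[j]=20 take 20, j++
i=4 j=6: A[i]=23<=B[j]=29 take 23, i++
i=5 j=6: A[i]=35>B[j]=29 take 29, j++
i=5 j=7: A[i]=35>B[j]=30 take 30, j++
i=5 j=8: A[i]=35<=B[j]=35 take 35, i++
i=6 j=8: A done, take B[j]=35, j++
i=6 j=9: A done, take B[j]=38, j++
i=6 j=10: A done, take B[j]=39, j++

merged[5] = 10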